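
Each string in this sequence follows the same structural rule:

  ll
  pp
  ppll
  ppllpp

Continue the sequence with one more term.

ppllppppll

This is a Fibonacci-style word recurrence s(k) = s(k−1)·s(k−2): e.g. pp·ll = ppll.
So term 5 is ppllpp·ppll.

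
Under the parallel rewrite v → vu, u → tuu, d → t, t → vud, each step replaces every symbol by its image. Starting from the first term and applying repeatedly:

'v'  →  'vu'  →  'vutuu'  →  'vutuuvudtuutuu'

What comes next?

Replace each of the 14 characters of vutuuvudtuutuu in place — vu tuu vud tuu tuu vu tuu t vud tuu tuu vud tuu tuu — and concatenate.

vutuuvudtuutuuvutuutvudtuutuuvudtuutuu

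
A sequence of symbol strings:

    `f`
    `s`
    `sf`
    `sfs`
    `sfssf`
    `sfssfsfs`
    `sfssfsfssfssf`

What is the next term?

Each term (from the third on) is the previous term followed by the one before it: term 3 = s·f = sf.
Continuing: sfssfsfssfssf · sfssfsfs gives term 8.

sfssfsfssfssfsfssfsfs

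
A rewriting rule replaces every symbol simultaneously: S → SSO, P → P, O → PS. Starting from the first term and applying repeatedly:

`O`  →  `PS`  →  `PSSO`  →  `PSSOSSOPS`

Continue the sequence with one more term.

PSSOSSOPSSSOSSOPSPSSO

Rewriting each symbol of PSSOSSOPS: P→P, S→SSO, S→SSO, O→PS, S→SSO, S→SSO, O→PS, P→P, S→SSO, which concatenates to P SSO SSO PS SSO SSO PS P SSO.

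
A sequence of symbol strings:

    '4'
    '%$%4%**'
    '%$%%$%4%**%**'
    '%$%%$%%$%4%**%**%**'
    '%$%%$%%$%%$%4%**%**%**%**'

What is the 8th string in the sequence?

%$%%$%%$%%$%%$%%$%%$%4%**%**%**%**%**%**%**

s(k+1) = %$%·s(k)·%**, so each term gains %$% as a prefix and %** as a suffix.
From %$%%$%%$%%$%4%**%**%**%**, 3 further steps: %$%%$%%$%%$%4%**%**%**%** → %$%%$%%$%%$%%$%4%**%**%**%**%** → %$%%$%%$%%$%%$%%$%4%**%**%**%**%**%** → (answer).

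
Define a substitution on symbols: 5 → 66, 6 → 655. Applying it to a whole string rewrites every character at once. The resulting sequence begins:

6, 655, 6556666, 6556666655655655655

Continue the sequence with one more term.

Applying the rule to each of the 19 symbols of 6556666655655655655 gives the pieces 655 66 66 655 655 655 655 655 66 66 655 66 66 655 66 66 655 66 66, which concatenate to the answer.

65566666556556556556556666655666665566666556666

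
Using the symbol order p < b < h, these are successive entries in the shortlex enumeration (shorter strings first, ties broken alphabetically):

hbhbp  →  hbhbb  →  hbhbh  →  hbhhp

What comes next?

The successor of hbhhp increments the rightmost position that isn't already h and resets every position after it to p.

hbhhb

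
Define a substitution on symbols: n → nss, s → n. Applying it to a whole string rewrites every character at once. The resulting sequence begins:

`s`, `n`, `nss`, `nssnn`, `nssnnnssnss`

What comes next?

Rewriting each symbol of nssnnnssnss: n→nss, s→n, s→n, n→nss, n→nss, n→nss, s→n, s→n, n→nss, s→n, s→n, which concatenates to nss n n nss nss nss n n nss n n.

nssnnnssnssnssnnnssnn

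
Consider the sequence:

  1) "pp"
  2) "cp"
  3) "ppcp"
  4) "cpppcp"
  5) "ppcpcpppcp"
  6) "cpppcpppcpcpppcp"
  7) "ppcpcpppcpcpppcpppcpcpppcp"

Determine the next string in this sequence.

Each term (from the third on) is the two preceding terms concatenated in order: term 3 = pp·cp = ppcp.
Continuing: cpppcpppcpcpppcp · ppcpcpppcpcpppcpppcpcpppcp gives term 8.

cpppcpppcpcpppcpppcpcpppcpcpppcpppcpcpppcp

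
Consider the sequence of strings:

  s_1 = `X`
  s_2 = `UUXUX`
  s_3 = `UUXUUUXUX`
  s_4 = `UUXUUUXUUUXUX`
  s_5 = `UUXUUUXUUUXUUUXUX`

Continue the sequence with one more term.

The strings grow by a fixed prefix UUXU each time.
Applying this once more to UUXUUUXUUUXUUUXUX:

UUXUUUXUUUXUUUXUUUXUX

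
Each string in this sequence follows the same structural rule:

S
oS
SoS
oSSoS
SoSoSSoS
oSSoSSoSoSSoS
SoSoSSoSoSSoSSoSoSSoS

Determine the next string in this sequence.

oSSoSSoSoSSoSSoSoSSoSoSSoSSoSoSSoS

This is a Fibonacci-style word recurrence s(k) = s(k−2)·s(k−1): e.g. S·oS = SoS.
The next term joins oSSoSSoSoSSoS and SoSoSSoSoSSoSSoSoSSoS.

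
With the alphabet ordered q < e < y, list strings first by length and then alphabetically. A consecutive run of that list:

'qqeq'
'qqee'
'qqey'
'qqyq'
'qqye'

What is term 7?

qeqq

Advancing 2 positions from qqye through qqye → qqyy reaches term 7.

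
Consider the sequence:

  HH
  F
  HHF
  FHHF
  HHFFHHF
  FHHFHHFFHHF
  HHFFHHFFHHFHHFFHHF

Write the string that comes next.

Each term (from the third on) is the two preceding terms concatenated in order: term 3 = HH·F = HHF.
The next term joins FHHFHHFFHHF and HHFFHHFFHHFHHFFHHF.

FHHFHHFFHHFHHFFHHFFHHFHHFFHHF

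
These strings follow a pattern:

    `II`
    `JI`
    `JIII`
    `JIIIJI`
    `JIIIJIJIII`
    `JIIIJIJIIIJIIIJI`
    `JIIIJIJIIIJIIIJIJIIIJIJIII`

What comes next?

Each term (from the third on) is the previous term followed by the one before it: term 3 = JI·II = JIII.
The next term joins JIIIJIJIIIJIIIJIJIIIJIJIII and JIIIJIJIIIJIIIJI.

JIIIJIJIIIJIIIJIJIIIJIJIIIJIIIJIJIIIJIIIJI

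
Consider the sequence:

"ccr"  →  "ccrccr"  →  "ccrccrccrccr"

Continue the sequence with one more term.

Every step duplicates the string.
Doubling ccrccrccrccr:

ccrccrccrccrccrccrccrccr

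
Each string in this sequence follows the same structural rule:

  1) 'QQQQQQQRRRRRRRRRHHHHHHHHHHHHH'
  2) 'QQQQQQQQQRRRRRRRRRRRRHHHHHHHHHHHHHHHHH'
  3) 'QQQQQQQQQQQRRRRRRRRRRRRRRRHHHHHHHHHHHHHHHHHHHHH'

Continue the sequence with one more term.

QQQQQQQQQQQQQRRRRRRRRRRRRRRRRRRHHHHHHHHHHHHHHHHHHHHHHHHH

Term n consists of 2n+1 Q's, followed by 3n R's, followed by 4n+1 H's, where the shown terms are n = 3, 4, 5.
For the next term, n = 6, so the run lengths are 13, 18, 25.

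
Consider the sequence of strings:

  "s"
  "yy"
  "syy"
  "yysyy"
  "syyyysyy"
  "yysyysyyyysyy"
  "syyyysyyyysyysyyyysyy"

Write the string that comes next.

Each term (from the third on) is the two preceding terms concatenated in order: term 3 = s·yy = syy.
So term 8 is yysyysyyyysyy·syyyysyyyysyysyyyysyy.

yysyysyyyysyysyyyysyyyysyysyyyysyy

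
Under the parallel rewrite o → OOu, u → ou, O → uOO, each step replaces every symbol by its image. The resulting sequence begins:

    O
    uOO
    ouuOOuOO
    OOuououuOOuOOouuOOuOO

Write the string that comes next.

Applying the rule to each of the 21 symbols of OOuououuOOuOOouuOOuOO gives the pieces uOO uOO ou OOu ou OOu ou ou uOO uOO ou uOO uOO OOu ou ou uOO uOO ou uOO uOO, which concatenate to the answer.

uOOuOOouOOuouOOuououuOOuOOouuOOuOOOOuououuOOuOOouuOOuOO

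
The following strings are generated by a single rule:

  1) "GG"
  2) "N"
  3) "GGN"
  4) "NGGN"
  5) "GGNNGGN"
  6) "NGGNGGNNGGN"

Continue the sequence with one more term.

GGNNGGNNGGNGGNNGGN

This is a Fibonacci-style word recurrence s(k) = s(k−2)·s(k−1): e.g. GG·N = GGN.
Continuing: GGNNGGN · NGGNGGNNGGN gives term 7.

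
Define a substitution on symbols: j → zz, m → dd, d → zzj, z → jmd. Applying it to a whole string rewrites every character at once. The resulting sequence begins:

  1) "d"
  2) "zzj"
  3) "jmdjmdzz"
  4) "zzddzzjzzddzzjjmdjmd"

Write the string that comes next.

Rewriting the 20 symbols of zzddzzjzzddzzjjmdjmd one by one yields jmd jmd zzj zzj jmd jmd zz jmd jmd zzj zzj jmd jmd zz zz dd zzj zz dd zzj; concatenated:

jmdjmdzzjzzjjmdjmdzzjmdjmdzzjzzjjmdjmdzzzzddzzjzzddzzj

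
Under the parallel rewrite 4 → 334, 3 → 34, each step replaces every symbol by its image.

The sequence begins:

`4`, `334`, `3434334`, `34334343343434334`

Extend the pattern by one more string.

Rewriting the 17 symbols of 34334343343434334 one by one yields 34 334 34 34 334 34 334 34 34 334 34 334 34 334 34 34 334; concatenated:

34334343433434334343433434334343343434334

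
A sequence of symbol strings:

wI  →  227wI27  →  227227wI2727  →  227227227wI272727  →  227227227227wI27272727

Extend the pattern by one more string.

Every step adds 227 to the front and 27 to the end of the previous string.
So the next term is 227·227227227227wI27272727·27.

227227227227227wI2727272727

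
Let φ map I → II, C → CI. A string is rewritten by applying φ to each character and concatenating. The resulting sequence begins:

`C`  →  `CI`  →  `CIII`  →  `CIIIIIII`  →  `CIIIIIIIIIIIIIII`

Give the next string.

Rewriting the 16 symbols of CIIIIIIIIIIIIIII one by one yields CI II II II II II II II II II II II II II II II; concatenated:

CIIIIIIIIIIIIIIIIIIIIIIIIIIIIIII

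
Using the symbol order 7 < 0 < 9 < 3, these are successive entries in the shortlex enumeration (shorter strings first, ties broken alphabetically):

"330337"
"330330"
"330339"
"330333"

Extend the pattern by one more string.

339777

The successor of 330333 increments the rightmost position that isn't already 3 and resets every position after it to 7.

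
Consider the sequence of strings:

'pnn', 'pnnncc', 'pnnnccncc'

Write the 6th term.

Every step adds ncc to the end: s(k+1) = s(k)·ncc.
From pnnnccncc, 3 further steps: pnnnccncc → pnnnccnccncc → pnnnccnccnccncc → (answer).

pnnnccnccnccnccncc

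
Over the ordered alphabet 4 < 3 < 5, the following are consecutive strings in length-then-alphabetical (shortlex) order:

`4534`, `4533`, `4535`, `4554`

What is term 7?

3444

Stepping forward 3 times from 4554: 4554 → 4553 → 4555, then the target.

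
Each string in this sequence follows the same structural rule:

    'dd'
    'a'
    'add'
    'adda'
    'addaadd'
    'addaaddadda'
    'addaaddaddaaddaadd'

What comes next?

This is a Fibonacci-style word recurrence s(k) = s(k−1)·s(k−2): e.g. a·dd = add.
Continuing: addaaddaddaaddaadd · addaaddadda gives term 8.

addaaddaddaaddaaddaddaaddadda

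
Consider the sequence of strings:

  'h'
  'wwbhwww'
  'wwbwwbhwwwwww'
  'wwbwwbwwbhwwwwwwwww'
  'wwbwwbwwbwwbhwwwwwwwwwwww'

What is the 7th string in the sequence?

Every step adds wwb to the front and www to the end of the previous string.
From wwbwwbwwbwwbhwwwwwwwwwwww, 2 further steps: wwbwwbwwbwwbhwwwwwwwwwwww → wwbwwbwwbwwbwwbhwwwwwwwwwwwwwww → (answer).

wwbwwbwwbwwbwwbwwbhwwwwwwwwwwwwwwwwww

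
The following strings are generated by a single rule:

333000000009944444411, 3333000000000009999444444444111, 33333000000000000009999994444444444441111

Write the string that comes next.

333333000000000000000009999999944444444444444411111

Term n consists of n+1 3's, followed by 3n+2 0's, followed by 2n-2 9's, followed by 3n 4's, followed by n 1's, where the shown terms are n = 2, 3, 4.
Setting n = 5 gives 6, 17, 8, 15, 5 characters in each block.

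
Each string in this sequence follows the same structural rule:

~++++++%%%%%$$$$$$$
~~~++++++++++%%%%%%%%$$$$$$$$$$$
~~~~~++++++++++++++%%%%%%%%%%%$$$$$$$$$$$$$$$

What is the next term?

~~~~~~~++++++++++++++++++%%%%%%%%%%%%%%$$$$$$$$$$$$$$$$$$$

Term n consists of 2n-1 ~'s, followed by 4n+2 +'s, followed by 3n+2 %'s, followed by 4n+3 $'s (n = 1, 2, …).
At n = 4 the blocks have lengths 7, 18, 14, 19.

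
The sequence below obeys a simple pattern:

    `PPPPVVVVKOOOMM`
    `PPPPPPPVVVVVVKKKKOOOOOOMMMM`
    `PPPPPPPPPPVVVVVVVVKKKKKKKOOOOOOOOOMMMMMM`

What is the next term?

Each string has the form P^{3n+1} V^{2n+2} K^{3n-2} O^{3n} M^{2n} (n = 1, 2, …).
Setting n = 4 gives 13, 10, 10, 12, 8 characters in each block.

PPPPPPPPPPPPPVVVVVVVVVVKKKKKKKKKKOOOOOOOOOOOOMMMMMMMM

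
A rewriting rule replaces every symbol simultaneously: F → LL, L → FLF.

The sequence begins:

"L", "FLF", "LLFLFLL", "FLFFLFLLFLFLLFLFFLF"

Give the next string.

LLFLFLLLLFLFLLFLFFLFLLFLFLLFLFFLFLLFLFLLLLFLFLL

φ(FLFFLFLLFLFLLFLFFLF) expands symbol-by-symbol to LL FLF LL LL FLF LL FLF FLF LL FLF LL FLF FLF LL FLF LL LL FLF LL; joining the 19 pieces gives the next term.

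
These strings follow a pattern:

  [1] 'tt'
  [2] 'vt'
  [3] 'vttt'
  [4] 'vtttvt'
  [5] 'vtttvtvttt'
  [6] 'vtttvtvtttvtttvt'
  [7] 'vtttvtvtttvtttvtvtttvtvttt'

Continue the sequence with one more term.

vtttvtvtttvtttvtvtttvtvtttvtttvtvtttvtttvt

From term 3 onward, concatenate the last term with the second-to-last: vt·tt = vttt, vttt·vt = vtttvt, …
The next term joins vtttvtvtttvtttvtvtttvtvttt and vtttvtvtttvtttvt.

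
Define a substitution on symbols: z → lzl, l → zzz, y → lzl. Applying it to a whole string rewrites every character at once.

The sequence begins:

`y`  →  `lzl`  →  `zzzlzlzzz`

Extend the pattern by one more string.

Expanding zzzlzlzzz: z→lzl, z→lzl, z→lzl, l→zzz, z→lzl, l→zzz, z→lzl, z→lzl, z→lzl. Concatenated: lzl lzl lzl zzz lzl zzz lzl lzl lzl.

lzllzllzlzzzlzlzzzlzllzllzl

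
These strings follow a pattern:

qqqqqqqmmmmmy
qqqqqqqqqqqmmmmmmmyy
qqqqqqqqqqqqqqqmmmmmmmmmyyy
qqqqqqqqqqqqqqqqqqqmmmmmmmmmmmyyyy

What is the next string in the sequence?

qqqqqqqqqqqqqqqqqqqqqqqmmmmmmmmmmmmmyyyyy

Term n consists of 4n+3 q's, followed by 2n+3 m's, followed by n y's (n = 1, 2, …).
Setting n = 5 gives 23, 13, 5 characters in each block.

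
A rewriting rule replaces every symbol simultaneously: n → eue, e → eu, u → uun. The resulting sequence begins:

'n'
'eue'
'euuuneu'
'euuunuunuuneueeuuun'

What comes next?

euuunuunuuneueuunuuneueuunuuneueeuuuneueuuunuunuuneue

Applying the rule to each of the 19 symbols of euuunuunuuneueeuuun gives the pieces eu uun uun uun eue uun uun eue uun uun eue eu uun eu eu uun uun uun eue, which concatenate to the answer.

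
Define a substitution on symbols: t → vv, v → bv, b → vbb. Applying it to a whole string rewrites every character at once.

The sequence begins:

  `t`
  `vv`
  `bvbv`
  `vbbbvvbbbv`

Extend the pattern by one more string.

bvvbbvbbvbbbvbvvbbvbbvbbbv

Rewriting each symbol of vbbbvvbbbv: v→bv, b→vbb, b→vbb, b→vbb, v→bv, v→bv, b→vbb, b→vbb, b→vbb, v→bv, which concatenates to bv vbb vbb vbb bv bv vbb vbb vbb bv.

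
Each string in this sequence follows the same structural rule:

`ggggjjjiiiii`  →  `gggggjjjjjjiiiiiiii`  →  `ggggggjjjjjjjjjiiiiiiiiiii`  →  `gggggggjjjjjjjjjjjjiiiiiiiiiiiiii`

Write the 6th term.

gggggggggjjjjjjjjjjjjjjjjjjiiiiiiiiiiiiiiiiiiii

Term n consists of n+3 g's, followed by 3n j's, followed by 3n+2 i's (n = 1, 2, …).
At n = 6 the blocks have lengths 9, 18, 20.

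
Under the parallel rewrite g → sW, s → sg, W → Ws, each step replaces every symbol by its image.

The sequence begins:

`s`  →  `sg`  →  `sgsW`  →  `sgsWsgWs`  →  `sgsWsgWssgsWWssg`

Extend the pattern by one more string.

φ(sgsWsgWssgsWWssg) expands symbol-by-symbol to sg sW sg Ws sg sW Ws sg sg sW sg Ws Ws sg sg sW; joining the 16 pieces gives the next term.

sgsWsgWssgsWWssgsgsWsgWsWssgsgsW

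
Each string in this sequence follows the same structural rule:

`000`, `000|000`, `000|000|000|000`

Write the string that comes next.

000|000|000|000|000|000|000|000

Each string is two copies of the previous one joined by '|'.
One more doubling of 000|000|000|000 gives the answer.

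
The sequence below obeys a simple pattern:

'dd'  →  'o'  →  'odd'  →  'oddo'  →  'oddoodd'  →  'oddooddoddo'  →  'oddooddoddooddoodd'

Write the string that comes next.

oddooddoddooddooddoddooddoddo

This is a Fibonacci-style word recurrence s(k) = s(k−1)·s(k−2): e.g. o·dd = odd.
So term 8 is oddooddoddooddoodd·oddooddoddo.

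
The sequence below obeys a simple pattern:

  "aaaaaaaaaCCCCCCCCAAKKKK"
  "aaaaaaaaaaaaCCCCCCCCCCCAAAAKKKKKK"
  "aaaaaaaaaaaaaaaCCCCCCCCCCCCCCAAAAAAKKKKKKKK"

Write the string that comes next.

The n-th term is 3n+3 a's then 3n+2 C's then 2n-2 A's then 2n K's, where the shown terms are n = 2, 3, 4.
At n = 5 the blocks have lengths 18, 17, 8, 10.

aaaaaaaaaaaaaaaaaaCCCCCCCCCCCCCCCCCAAAAAAAAKKKKKKKKKK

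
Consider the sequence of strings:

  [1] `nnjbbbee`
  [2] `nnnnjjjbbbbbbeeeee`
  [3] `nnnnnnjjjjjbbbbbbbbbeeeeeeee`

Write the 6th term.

nnnnnnnnnnnnjjjjjjjjjjjbbbbbbbbbbbbbbbbbbeeeeeeeeeeeeeeeee

Each string has the form n^{2n} j^{2n-1} b^{3n} e^{3n-1} (n = 1, 2, …).
At n = 6 the blocks have lengths 12, 11, 18, 17.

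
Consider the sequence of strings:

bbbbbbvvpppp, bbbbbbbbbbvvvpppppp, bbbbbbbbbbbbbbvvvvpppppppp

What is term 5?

Term n consists of 4n-2 b's, followed by n v's, followed by 2n p's, where the shown terms are n = 2, 3, 4.
Setting n = 6 gives 22, 6, 12 characters in each block.

bbbbbbbbbbbbbbbbbbbbbbvvvvvvpppppppppppp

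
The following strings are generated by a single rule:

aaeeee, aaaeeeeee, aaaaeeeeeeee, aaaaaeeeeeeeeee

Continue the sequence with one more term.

aaaaaaeeeeeeeeeeee

Term n consists of n a's, followed by 2n e's, where the shown terms are n = 2, 3, 4, 5.
For the next term, n = 6, so the run lengths are 6, 12.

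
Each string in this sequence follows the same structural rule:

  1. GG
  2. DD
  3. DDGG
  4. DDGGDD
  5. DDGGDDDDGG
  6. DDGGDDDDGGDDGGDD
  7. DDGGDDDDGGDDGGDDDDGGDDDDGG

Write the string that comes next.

DDGGDDDDGGDDGGDDDDGGDDDDGGDDGGDDDDGGDDGGDD

Each term (from the third on) is the previous term followed by the one before it: term 3 = DD·GG = DDGG.
So term 8 is DDGGDDDDGGDDGGDDDDGGDDDDGG·DDGGDDDDGGDDGGDD.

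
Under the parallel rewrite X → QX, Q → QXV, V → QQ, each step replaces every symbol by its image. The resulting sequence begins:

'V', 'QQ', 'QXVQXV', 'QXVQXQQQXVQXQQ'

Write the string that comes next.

QXVQXQQQXVQXQXVQXVQXVQXQQQXVQXQXVQXV

Applying the rule to each of the 14 symbols of QXVQXQQQXVQXQQ gives the pieces QXV QX QQ QXV QX QXV QXV QXV QX QQ QXV QX QXV QXV, which concatenate to the answer.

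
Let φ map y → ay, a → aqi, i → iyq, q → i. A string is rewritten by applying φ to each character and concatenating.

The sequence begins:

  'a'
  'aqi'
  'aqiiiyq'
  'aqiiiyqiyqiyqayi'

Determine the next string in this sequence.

aqiiiyqiyqiyqayiiyqayiiyqayiaqiayiyq

Replace each of the 16 characters of aqiiiyqiyqiyqayi in place — aqi i iyq iyq iyq ay i iyq ay i iyq ay i aqi ay iyq — and concatenate.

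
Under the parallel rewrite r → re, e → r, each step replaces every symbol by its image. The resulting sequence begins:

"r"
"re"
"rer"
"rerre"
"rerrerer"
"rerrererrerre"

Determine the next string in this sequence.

Replace each of the 13 characters of rerrererrerre in place — re r re re r re r re re r re re r — and concatenate.

rerrererrerrererrerer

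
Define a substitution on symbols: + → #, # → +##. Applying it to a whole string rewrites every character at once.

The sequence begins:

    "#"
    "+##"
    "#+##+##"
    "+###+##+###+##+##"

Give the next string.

Applying the rule to each of the 17 symbols of +###+##+###+##+## gives the pieces # +## +## +## # +## +## # +## +## +## # +## +## # +## +##, which concatenate to the answer.

#+##+##+###+##+###+##+##+###+##+###+##+##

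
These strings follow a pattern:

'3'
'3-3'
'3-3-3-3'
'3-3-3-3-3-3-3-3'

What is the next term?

Every step duplicates the string with '-' between the halves.
Doubling 3-3-3-3-3-3-3-3 with '-' between the halves:

3-3-3-3-3-3-3-3-3-3-3-3-3-3-3-3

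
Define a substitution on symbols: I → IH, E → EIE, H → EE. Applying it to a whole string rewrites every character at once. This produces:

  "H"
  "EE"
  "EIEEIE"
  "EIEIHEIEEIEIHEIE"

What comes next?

φ(EIEIHEIEEIEIHEIE) expands symbol-by-symbol to EIE IH EIE IH EE EIE IH EIE EIE IH EIE IH EE EIE IH EIE; joining the 16 pieces gives the next term.

EIEIHEIEIHEEEIEIHEIEEIEIHEIEIHEEEIEIHEIE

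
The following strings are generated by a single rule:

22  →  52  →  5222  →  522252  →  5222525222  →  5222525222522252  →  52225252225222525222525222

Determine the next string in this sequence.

522252522252225252225252225222525222522252

From term 3 onward, concatenate the last term with the second-to-last: 52·22 = 5222, 5222·52 = 522252, …
The next term joins 52225252225222525222525222 and 5222525222522252.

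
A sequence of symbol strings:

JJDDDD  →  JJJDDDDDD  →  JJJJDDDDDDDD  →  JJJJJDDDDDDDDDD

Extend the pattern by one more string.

Each string has the form J^{n} D^{2n}, where the shown terms are n = 2, 3, 4, 5.
For the next term, n = 6, so the run lengths are 6, 12.

JJJJJJDDDDDDDDDDDD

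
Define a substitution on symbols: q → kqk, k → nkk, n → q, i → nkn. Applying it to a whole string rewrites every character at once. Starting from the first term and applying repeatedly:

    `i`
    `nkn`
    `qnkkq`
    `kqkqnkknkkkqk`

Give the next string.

Applying the rule to each of the 13 symbols of kqkqnkknkkkqk gives the pieces nkk kqk nkk kqk q nkk nkk q nkk nkk nkk kqk nkk, which concatenate to the answer.

nkkkqknkkkqkqnkknkkqnkknkknkkkqknkk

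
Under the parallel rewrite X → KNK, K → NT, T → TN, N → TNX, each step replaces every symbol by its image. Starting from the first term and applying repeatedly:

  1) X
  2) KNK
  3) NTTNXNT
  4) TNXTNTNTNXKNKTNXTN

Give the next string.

TNTNXKNKTNTNXTNTNXTNTNXKNKNTTNXNTTNTNXKNKTNTNX

Replace each of the 18 characters of TNXTNTNTNXKNKTNXTN in place — TN TNX KNK TN TNX TN TNX TN TNX KNK NT TNX NT TN TNX KNK TN TNX — and concatenate.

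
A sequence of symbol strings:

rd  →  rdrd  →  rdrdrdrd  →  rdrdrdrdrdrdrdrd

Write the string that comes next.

s(k+1) = s(k)·s(k) — each term doubles the last.
Doubling rdrdrdrdrdrdrdrd:

rdrdrdrdrdrdrdrdrdrdrdrdrdrdrdrd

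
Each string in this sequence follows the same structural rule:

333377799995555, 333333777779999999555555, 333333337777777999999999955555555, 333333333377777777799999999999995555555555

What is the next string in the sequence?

Each string has the form 3^{2n} 7^{2n-1} 9^{3n-2} 5^{2n}, where the shown terms are n = 2, 3, 4, 5.
Setting n = 6 gives 12, 11, 16, 12 characters in each block.

333333333333777777777779999999999999999555555555555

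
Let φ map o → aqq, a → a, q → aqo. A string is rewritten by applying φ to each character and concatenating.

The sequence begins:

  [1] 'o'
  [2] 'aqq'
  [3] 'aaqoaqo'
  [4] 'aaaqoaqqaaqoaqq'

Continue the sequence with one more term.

aaaaqoaqqaaqoaqoaaaqoaqqaaqoaqo

Applying the rule to each of the 15 symbols of aaaqoaqqaaqoaqq gives the pieces a a a aqo aqq a aqo aqo a a aqo aqq a aqo aqo, which concatenate to the answer.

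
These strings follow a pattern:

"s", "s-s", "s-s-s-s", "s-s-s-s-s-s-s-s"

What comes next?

Each string is two copies of the previous one joined by '-'.
One more doubling of s-s-s-s-s-s-s-s gives the answer.

s-s-s-s-s-s-s-s-s-s-s-s-s-s-s-s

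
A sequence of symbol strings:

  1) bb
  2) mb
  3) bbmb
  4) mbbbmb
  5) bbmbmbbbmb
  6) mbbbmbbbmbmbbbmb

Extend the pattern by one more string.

bbmbmbbbmbmbbbmbbbmbmbbbmb

This is a Fibonacci-style word recurrence s(k) = s(k−2)·s(k−1): e.g. bb·mb = bbmb.
The next term joins bbmbmbbbmb and mbbbmbbbmbmbbbmb.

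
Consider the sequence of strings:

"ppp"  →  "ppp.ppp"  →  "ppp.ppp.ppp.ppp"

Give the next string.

s(k+1) = s(k)·.·s(k) — each term doubles the last with '.' between the halves.
Doubling ppp.ppp.ppp.ppp with '.' between the halves:

ppp.ppp.ppp.ppp.ppp.ppp.ppp.ppp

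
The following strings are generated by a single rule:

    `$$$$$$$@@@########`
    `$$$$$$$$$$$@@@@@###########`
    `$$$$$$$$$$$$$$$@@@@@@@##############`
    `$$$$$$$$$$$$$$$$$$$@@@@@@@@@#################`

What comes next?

Reading off run lengths: $ runs 7, 11, 15, 19; @ runs 3, 5, 7, 9; # runs 8, 11, 14, 17 — each is linear in n, where the shown terms are n = 2, 3, 4, 5.
For the next term, n = 6, so the run lengths are 23, 11, 20.

$$$$$$$$$$$$$$$$$$$$$$$@@@@@@@@@@@####################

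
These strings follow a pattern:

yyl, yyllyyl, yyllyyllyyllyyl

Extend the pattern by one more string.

yyllyyllyyllyyllyyllyyllyyllyyl

Each string is two copies of the previous one joined by 'l'.
So the next term is two copies of yyllyyllyyllyyl with 'l' between the halves.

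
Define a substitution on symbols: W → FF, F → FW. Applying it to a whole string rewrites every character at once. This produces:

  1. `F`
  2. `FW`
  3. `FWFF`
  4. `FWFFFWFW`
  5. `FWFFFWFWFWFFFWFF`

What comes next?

Rewriting the 16 symbols of FWFFFWFWFWFFFWFF one by one yields FW FF FW FW FW FF FW FF FW FF FW FW FW FF FW FW; concatenated:

FWFFFWFWFWFFFWFFFWFFFWFWFWFFFWFW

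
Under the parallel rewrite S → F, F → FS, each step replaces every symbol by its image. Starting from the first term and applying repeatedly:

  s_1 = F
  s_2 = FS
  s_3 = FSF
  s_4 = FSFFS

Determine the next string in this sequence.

Rewriting each symbol of FSFFS: F→FS, S→F, F→FS, F→FS, S→F, which concatenates to FS F FS FS F.

FSFFSFSF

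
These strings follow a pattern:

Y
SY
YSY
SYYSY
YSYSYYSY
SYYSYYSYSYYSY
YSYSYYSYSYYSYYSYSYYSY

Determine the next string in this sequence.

This is a Fibonacci-style word recurrence s(k) = s(k−2)·s(k−1): e.g. Y·SY = YSY.
Continuing: SYYSYYSYSYYSY · YSYSYYSYSYYSYYSYSYYSY gives term 8.

SYYSYYSYSYYSYYSYSYYSYSYYSYYSYSYYSY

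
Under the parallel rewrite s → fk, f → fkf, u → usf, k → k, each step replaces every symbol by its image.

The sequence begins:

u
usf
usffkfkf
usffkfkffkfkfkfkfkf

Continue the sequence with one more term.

Rewriting the 19 symbols of usffkfkffkfkfkfkfkf one by one yields usf fk fkf fkf k fkf k fkf fkf k fkf k fkf k fkf k fkf k fkf; concatenated:

usffkfkffkfkfkfkfkffkfkfkfkfkfkfkfkfkfkfkf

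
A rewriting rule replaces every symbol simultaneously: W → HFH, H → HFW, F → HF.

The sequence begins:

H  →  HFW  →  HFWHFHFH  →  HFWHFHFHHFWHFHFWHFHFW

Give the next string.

HFWHFHFHHFWHFHFWHFHFWHFWHFHFHHFWHFHFWHFHFHHFWHFHFWHFHFH

φ(HFWHFHFHHFWHFHFWHFHFW) expands symbol-by-symbol to HFW HF HFH HFW HF HFW HF HFW HFW HF HFH HFW HF HFW HF HFH HFW HF HFW HF HFH; joining the 21 pieces gives the next term.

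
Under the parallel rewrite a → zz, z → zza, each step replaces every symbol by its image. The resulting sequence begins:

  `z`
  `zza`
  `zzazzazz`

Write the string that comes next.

zzazzazzzzazzazzzzazza

Expanding zzazzazz: z→zza, z→zza, a→zz, z→zza, z→zza, a→zz, z→zza, z→zza. Concatenated: zza zza zz zza zza zz zza zza.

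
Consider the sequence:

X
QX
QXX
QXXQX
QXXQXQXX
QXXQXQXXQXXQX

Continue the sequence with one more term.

QXXQXQXXQXXQXQXXQXQXX

This is a Fibonacci-style word recurrence s(k) = s(k−1)·s(k−2): e.g. QX·X = QXX.
The next term joins QXXQXQXXQXXQX and QXXQXQXX.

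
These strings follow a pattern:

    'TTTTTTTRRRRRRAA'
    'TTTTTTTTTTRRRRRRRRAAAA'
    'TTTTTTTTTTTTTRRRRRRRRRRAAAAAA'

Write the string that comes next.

TTTTTTTTTTTTTTTTRRRRRRRRRRRRAAAAAAAA

The n-th term is 3n+1 T's then 2n+2 R's then 2n-2 A's, where the shown terms are n = 2, 3, 4.
For the next term, n = 5, so the run lengths are 16, 12, 8.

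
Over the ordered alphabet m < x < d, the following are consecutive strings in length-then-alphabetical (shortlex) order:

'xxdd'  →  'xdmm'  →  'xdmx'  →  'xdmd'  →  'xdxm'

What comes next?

Find the rightmost character of xdxm below d, bump it to the next letter, and reset everything to its right to m.

xdxx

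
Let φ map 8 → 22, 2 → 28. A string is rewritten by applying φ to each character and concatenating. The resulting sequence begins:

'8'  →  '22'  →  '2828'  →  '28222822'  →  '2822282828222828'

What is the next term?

28222828282228222822282828222822

φ(2822282828222828) expands symbol-by-symbol to 28 22 28 28 28 22 28 22 28 22 28 28 28 22 28 22; joining the 16 pieces gives the next term.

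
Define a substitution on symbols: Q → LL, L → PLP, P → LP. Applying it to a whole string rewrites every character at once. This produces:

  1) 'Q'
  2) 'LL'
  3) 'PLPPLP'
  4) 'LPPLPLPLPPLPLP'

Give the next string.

PLPLPLPPLPLPPLPLPPLPLPLPPLPLPPLPLP

Replace each of the 14 characters of LPPLPLPLPPLPLP in place — PLP LP LP PLP LP PLP LP PLP LP LP PLP LP PLP LP — and concatenate.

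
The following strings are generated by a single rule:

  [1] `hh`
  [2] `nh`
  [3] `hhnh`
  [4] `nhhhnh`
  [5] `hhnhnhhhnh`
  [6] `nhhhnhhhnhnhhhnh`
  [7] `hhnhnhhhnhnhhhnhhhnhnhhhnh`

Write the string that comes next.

This is a Fibonacci-style word recurrence s(k) = s(k−2)·s(k−1): e.g. hh·nh = hhnh.
The next term joins nhhhnhhhnhnhhhnh and hhnhnhhhnhnhhhnhhhnhnhhhnh.

nhhhnhhhnhnhhhnhhhnhnhhhnhnhhhnhhhnhnhhhnh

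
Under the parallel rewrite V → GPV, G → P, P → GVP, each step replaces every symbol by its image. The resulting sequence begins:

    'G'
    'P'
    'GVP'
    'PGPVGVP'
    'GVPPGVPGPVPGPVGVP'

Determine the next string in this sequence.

PGPVGVPGVPPGPVGVPPGVPGPVGVPPGVPGPVPGPVGVP

Applying the rule to each of the 17 symbols of GVPPGVPGPVPGPVGVP gives the pieces P GPV GVP GVP P GPV GVP P GVP GPV GVP P GVP GPV P GPV GVP, which concatenate to the answer.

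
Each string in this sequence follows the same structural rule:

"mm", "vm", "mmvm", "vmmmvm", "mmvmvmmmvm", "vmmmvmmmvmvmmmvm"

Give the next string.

mmvmvmmmvmvmmmvmmmvmvmmmvm

From term 3 onward, concatenate the second-to-last term with the last: mm·vm = mmvm, vm·mmvm = vmmmvm, …
So term 7 is mmvmvmmmvm·vmmmvmmmvmvmmmvm.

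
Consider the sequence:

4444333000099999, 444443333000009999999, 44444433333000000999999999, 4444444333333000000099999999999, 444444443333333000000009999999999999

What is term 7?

The n-th term is n+2 4's then n+1 3's then n+2 0's then 2n+1 9's, where the shown terms are n = 2, 3, 4, 5, 6.
Setting n = 8 gives 10, 9, 10, 17 characters in each block.

4444444444333333333000000000099999999999999999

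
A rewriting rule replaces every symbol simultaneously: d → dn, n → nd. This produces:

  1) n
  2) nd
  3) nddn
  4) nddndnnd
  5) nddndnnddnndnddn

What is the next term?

φ(nddndnnddnndnddn) expands symbol-by-symbol to nd dn dn nd dn nd nd dn dn nd nd dn nd dn dn nd; joining the 16 pieces gives the next term.

nddndnnddnndnddndnndnddnnddndnnd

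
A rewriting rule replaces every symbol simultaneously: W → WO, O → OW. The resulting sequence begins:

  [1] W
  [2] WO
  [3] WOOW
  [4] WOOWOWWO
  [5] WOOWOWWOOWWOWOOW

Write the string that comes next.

Replace each of the 16 characters of WOOWOWWOOWWOWOOW in place — WO OW OW WO OW WO WO OW OW WO WO OW WO OW OW WO — and concatenate.

WOOWOWWOOWWOWOOWOWWOWOOWWOOWOWWO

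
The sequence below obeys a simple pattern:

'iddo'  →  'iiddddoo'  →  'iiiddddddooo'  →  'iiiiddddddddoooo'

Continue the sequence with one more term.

iiiiiddddddddddooooo

Term n consists of n i's, followed by 2n d's, followed by n o's (n = 1, 2, …).
At n = 5 the blocks have lengths 5, 10, 5.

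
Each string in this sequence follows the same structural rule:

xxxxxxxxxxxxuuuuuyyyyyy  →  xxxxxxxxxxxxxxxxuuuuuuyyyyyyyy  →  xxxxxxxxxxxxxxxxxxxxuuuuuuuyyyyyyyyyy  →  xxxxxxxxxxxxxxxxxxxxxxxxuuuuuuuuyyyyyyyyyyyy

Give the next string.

The n-th term is 4n x's then n+2 u's then 2n y's, where the shown terms are n = 3, 4, 5, 6.
At n = 7 the blocks have lengths 28, 9, 14.

xxxxxxxxxxxxxxxxxxxxxxxxxxxxuuuuuuuuuyyyyyyyyyyyyyy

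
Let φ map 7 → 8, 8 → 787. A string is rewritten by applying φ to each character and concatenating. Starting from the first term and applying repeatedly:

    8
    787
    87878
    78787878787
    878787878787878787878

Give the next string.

7878787878787878787878787878787878787878787

Applying the rule to each of the 21 symbols of 878787878787878787878 gives the pieces 787 8 787 8 787 8 787 8 787 8 787 8 787 8 787 8 787 8 787 8 787, which concatenate to the answer.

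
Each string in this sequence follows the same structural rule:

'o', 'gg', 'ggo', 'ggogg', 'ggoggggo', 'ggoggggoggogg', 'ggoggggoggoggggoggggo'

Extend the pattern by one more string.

ggoggggoggoggggoggggoggoggggoggogg

This is a Fibonacci-style word recurrence s(k) = s(k−1)·s(k−2): e.g. gg·o = ggo.
The next term joins ggoggggoggoggggoggggo and ggoggggoggogg.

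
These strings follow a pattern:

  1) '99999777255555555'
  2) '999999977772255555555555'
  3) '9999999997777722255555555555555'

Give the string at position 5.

Term n consists of 2n+1 9's, followed by n+1 7's, followed by n-1 2's, followed by 3n+2 5's, where the shown terms are n = 2, 3, 4.
For term 5, n = 6, so the run lengths are 13, 7, 5, 20.

999999999999977777772222255555555555555555555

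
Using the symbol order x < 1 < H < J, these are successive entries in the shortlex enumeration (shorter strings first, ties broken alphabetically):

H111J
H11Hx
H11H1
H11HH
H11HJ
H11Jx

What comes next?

H11J1

The successor of H11Jx increments the rightmost position that isn't already J and resets every position after it to x.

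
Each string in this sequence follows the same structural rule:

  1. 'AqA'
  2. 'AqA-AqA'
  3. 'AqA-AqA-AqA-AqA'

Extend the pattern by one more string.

AqA-AqA-AqA-AqA-AqA-AqA-AqA-AqA

Every step duplicates the string with '-' between the halves.
One more doubling of AqA-AqA-AqA-AqA gives the answer.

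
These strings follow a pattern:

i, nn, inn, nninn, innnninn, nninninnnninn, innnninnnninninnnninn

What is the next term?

Each term (from the third on) is the two preceding terms concatenated in order: term 3 = i·nn = inn.
Continuing: nninninnnninn · innnninnnninninnnninn gives term 8.

nninninnnninninnnninnnninninnnninn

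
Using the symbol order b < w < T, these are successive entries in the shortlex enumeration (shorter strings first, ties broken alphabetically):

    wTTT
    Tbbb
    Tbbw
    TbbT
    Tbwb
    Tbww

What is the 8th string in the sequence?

TbTb

Continuing the enumeration 2 steps past Tbww: Tbww → TbwT → (answer).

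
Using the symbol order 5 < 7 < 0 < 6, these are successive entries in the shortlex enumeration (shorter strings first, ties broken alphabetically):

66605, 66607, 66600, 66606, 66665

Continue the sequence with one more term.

66667

The successor of 66665 increments the rightmost position that isn't already 6 and resets every position after it to 5.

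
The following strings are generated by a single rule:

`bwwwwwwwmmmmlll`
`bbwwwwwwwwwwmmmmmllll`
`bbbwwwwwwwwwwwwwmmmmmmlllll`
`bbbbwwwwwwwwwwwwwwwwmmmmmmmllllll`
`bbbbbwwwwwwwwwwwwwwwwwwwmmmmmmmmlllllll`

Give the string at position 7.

bbbbbbbwwwwwwwwwwwwwwwwwwwwwwwwwmmmmmmmmmmlllllllll

Each string has the form b^{n-1} w^{3n+1} m^{n+2} l^{n+1}, where the shown terms are n = 2, 3, 4, 5, 6.
For term 7, n = 8, so the run lengths are 7, 25, 10, 9.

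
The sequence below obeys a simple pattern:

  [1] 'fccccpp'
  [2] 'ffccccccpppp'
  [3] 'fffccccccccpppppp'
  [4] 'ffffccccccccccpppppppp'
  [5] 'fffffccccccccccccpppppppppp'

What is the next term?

ffffffccccccccccccccpppppppppppp

Term n consists of n-1 f's, followed by 2n c's, followed by 2n-2 p's, where the shown terms are n = 2, 3, 4, 5, 6.
At n = 7 the blocks have lengths 6, 14, 12.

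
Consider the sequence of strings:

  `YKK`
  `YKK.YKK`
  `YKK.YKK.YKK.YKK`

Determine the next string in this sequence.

YKK.YKK.YKK.YKK.YKK.YKK.YKK.YKK

Each string is two copies of the previous one joined by '.'.
So the next term is two copies of YKK.YKK.YKK.YKK with '.' between the halves.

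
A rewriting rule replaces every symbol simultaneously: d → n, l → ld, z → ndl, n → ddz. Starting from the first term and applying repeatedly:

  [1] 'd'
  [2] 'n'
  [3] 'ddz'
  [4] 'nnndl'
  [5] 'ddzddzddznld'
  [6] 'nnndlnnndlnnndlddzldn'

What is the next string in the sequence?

ddzddzddznldddzddzddznldddzddzddznldnnndlldnddz

φ(nnndlnnndlnnndlddzldn) expands symbol-by-symbol to ddz ddz ddz n ld ddz ddz ddz n ld ddz ddz ddz n ld n n ndl ld n ddz; joining the 21 pieces gives the next term.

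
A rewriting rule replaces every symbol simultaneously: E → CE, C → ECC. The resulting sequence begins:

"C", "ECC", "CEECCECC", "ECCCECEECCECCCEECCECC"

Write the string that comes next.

Applying the rule to each of the 21 symbols of ECCCECEECCECCCEECCECC gives the pieces CE ECC ECC ECC CE ECC CE CE ECC ECC CE ECC ECC ECC CE CE ECC ECC CE ECC ECC, which concatenate to the answer.

CEECCECCECCCEECCCECEECCECCCEECCECCECCCECEECCECCCEECCECC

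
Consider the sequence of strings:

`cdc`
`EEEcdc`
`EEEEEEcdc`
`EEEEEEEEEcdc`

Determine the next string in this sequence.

EEEEEEEEEEEEcdc

Every step adds EEE at the front: s(k+1) = EEE·s(k).
So the next term is EEE·EEEEEEEEEcdc.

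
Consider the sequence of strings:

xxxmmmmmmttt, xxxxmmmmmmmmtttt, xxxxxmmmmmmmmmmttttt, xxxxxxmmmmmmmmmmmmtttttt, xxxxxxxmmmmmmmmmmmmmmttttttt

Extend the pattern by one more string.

xxxxxxxxmmmmmmmmmmmmmmmmtttttttt

Each string has the form x^{n} m^{2n} t^{n}, where the shown terms are n = 3, 4, 5, 6, 7.
At n = 8 the blocks have lengths 8, 16, 8.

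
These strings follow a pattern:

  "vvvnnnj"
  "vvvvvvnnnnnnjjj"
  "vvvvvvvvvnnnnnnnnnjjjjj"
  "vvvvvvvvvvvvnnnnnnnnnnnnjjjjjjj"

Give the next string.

vvvvvvvvvvvvvvvnnnnnnnnnnnnnnnjjjjjjjjj

Term n consists of 3n v's, followed by 3n n's, followed by 2n-1 j's (n = 1, 2, …).
At n = 5 the blocks have lengths 15, 15, 9.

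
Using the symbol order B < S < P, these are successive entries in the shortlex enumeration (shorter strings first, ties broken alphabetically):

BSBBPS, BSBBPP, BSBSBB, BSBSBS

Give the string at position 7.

BSBSSS

Stepping forward 3 times from BSBSBS: BSBSBS → BSBSBP → BSBSSB, then the target.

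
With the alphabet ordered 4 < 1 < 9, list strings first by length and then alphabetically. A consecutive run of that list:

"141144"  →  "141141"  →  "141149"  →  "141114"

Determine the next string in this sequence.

Treat 141114 as a base-3 numeral over the given alphabet and add one, carrying through any trailing 9's.

141111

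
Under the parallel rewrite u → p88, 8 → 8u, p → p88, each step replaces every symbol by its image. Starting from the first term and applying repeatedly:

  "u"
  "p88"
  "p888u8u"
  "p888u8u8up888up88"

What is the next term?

Applying the rule to each of the 17 symbols of p888u8u8up888up88 gives the pieces p88 8u 8u 8u p88 8u p88 8u p88 p88 8u 8u 8u p88 p88 8u 8u, which concatenate to the answer.

p888u8u8up888up888up88p888u8u8up88p888u8u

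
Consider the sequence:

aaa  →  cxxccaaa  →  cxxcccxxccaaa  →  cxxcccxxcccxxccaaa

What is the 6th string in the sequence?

cxxcccxxcccxxcccxxcccxxccaaa

Each term is the previous one with cxxcc prepended.
From cxxcccxxcccxxccaaa, 2 further steps: cxxcccxxcccxxccaaa → cxxcccxxcccxxcccxxccaaa → (answer).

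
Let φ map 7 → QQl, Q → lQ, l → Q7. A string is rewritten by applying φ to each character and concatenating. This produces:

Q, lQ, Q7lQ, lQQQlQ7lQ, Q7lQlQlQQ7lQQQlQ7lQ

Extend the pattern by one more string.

lQQQlQ7lQQ7lQQ7lQlQQQlQ7lQlQlQQ7lQQQlQ7lQ

Replace each of the 19 characters of Q7lQlQlQQ7lQQQlQ7lQ in place — lQ QQl Q7 lQ Q7 lQ Q7 lQ lQ QQl Q7 lQ lQ lQ Q7 lQ QQl Q7 lQ — and concatenate.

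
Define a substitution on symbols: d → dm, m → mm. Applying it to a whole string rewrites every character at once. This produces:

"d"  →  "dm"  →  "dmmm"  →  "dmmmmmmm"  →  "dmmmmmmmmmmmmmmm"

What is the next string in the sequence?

dmmmmmmmmmmmmmmmmmmmmmmmmmmmmmmm

Applying the rule to each of the 16 symbols of dmmmmmmmmmmmmmmm gives the pieces dm mm mm mm mm mm mm mm mm mm mm mm mm mm mm mm, which concatenate to the answer.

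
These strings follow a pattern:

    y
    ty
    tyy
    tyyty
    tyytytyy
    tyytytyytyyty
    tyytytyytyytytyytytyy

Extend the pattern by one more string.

tyytytyytyytytyytytyytyytytyytyyty

Each term (from the third on) is the previous term followed by the one before it: term 3 = ty·y = tyy.
So term 8 is tyytytyytyytytyytytyy·tyytytyytyyty.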